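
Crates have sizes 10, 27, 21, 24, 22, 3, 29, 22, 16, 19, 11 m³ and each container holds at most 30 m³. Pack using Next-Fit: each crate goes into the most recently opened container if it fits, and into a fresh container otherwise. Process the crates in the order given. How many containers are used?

9 containers

Put 10 m³ in container 1; 20 m³ remain.
Put 27 m³ in container 2; 3 m³ remain.
Put 21 m³ in container 3; 9 m³ remain.
Put 24 m³ in container 4; 6 m³ remain.
Put 22 m³ in container 5; 8 m³ remain.
Put 3 m³ in container 5; 5 m³ remain.
Put 29 m³ in container 6; 1 m³ remain.
Put 22 m³ in container 7; 8 m³ remain.
Put 16 m³ in container 8; 14 m³ remain.
Put 19 m³ in container 9; 11 m³ remain.
Put 11 m³ in container 9; 0 m³ remain.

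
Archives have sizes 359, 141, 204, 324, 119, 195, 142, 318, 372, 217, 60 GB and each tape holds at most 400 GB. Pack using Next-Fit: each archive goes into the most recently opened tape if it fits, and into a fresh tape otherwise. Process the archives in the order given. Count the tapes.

8

359 GB → tape 1 (remaining 41 GB)
141 GB → tape 2 (remaining 259 GB)
204 GB → tape 2 (remaining 55 GB)
324 GB → tape 3 (remaining 76 GB)
119 GB → tape 4 (remaining 281 GB)
195 GB → tape 4 (remaining 86 GB)
142 GB → tape 5 (remaining 258 GB)
318 GB → tape 6 (remaining 82 GB)
372 GB → tape 7 (remaining 28 GB)
217 GB → tape 8 (remaining 183 GB)
60 GB → tape 8 (remaining 123 GB)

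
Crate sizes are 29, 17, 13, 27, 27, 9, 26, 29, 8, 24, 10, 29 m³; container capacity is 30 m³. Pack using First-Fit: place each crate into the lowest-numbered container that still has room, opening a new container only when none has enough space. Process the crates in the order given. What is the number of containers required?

Put 29 m³ in container 1; 1 m³ remain.
Put 17 m³ in container 2; 13 m³ remain.
Put 13 m³ in container 2; 0 m³ remain.
Put 27 m³ in container 3; 3 m³ remain.
Put 27 m³ in container 4; 3 m³ remain.
Put 9 m³ in container 5; 21 m³ remain.
Put 26 m³ in container 6; 4 m³ remain.
Put 29 m³ in container 7; 1 m³ remain.
Put 8 m³ in container 5; 13 m³ remain.
Put 24 m³ in container 8; 6 m³ remain.
Put 10 m³ in container 5; 3 m³ remain.
Put 29 m³ in container 9; 1 m³ remain.

9 containers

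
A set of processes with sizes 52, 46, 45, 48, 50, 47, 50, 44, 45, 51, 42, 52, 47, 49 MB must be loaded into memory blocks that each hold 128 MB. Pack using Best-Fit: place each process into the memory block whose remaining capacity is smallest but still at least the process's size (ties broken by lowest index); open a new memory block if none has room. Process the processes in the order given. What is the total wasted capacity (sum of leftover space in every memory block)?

memory block 1: place 52 MB, 76 MB left
memory block 1: place 46 MB, 30 MB left
memory block 2: place 45 MB, 83 MB left
memory block 2: place 48 MB, 35 MB left
memory block 3: place 50 MB, 78 MB left
memory block 3: place 47 MB, 31 MB left
memory block 4: place 50 MB, 78 MB left
memory block 4: place 44 MB, 34 MB left
memory block 5: place 45 MB, 83 MB left
memory block 5: place 51 MB, 32 MB left
memory block 6: place 42 MB, 86 MB left
memory block 6: place 52 MB, 34 MB left
memory block 7: place 47 MB, 81 MB left
memory block 7: place 49 MB, 32 MB left
7 memory blocks × 128 MB = 896 MB; used 668 MB; unused 228 MB.

228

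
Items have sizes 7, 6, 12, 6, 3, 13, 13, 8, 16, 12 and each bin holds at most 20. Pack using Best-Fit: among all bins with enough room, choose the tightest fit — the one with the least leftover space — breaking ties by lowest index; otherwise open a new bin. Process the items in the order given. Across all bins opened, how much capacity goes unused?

24

7 → bin 1 (remaining 13)
6 → bin 1 (remaining 7)
12 → bin 2 (remaining 8)
6 → bin 1 (remaining 1)
3 → bin 2 (remaining 5)
13 → bin 3 (remaining 7)
13 → bin 4 (remaining 7)
8 → bin 5 (remaining 12)
16 → bin 6 (remaining 4)
12 → bin 5 (remaining 0)
6 bins × 20 = 120; used 96; unused 24.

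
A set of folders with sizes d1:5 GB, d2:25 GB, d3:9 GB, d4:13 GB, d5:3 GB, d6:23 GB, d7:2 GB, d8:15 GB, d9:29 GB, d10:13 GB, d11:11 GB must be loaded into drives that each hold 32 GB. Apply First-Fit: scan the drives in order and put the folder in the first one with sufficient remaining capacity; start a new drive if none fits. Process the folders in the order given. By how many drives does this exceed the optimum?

First-Fit: [5,25,2] [9,13,3] [23] [15,13] [29] [11] → 6 drives.
Total size 148 GB; any packing needs at least ⌈148/32⌉ = 5 drives.
An optimal packing achieves that bound: [29,3] [25,5,2] [23,9] [15,13] [13,11] → 5 drives.
Excess: 6 − 5 = 1.

1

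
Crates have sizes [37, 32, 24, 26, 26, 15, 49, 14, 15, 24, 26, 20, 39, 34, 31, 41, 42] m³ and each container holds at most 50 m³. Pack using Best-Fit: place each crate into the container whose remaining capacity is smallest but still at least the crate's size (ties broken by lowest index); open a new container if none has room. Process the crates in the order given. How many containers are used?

12 containers

37 m³ → container 1 (remaining 13 m³)
32 m³ → container 2 (remaining 18 m³)
24 m³ → container 3 (remaining 26 m³)
26 m³ → container 3 (remaining 0 m³)
26 m³ → container 4 (remaining 24 m³)
15 m³ → container 2 (remaining 3 m³)
49 m³ → container 5 (remaining 1 m³)
14 m³ → container 4 (remaining 10 m³)
15 m³ → container 6 (remaining 35 m³)
24 m³ → container 6 (remaining 11 m³)
26 m³ → container 7 (remaining 24 m³)
20 m³ → container 7 (remaining 4 m³)
39 m³ → container 8 (remaining 11 m³)
34 m³ → container 9 (remaining 16 m³)
31 m³ → container 10 (remaining 19 m³)
41 m³ → container 11 (remaining 9 m³)
42 m³ → container 12 (remaining 8 m³)
Final containers: [37] [32,15] [24,26] [26,14] [49] [15,24] [26,20] [39] [34] [31] [41] [42].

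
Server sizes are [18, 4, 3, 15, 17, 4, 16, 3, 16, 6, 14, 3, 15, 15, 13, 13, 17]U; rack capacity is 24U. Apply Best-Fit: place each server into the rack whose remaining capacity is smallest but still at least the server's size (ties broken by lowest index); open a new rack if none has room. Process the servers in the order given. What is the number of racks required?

Put 18U in rack 1; 6U remain.
Put 4U in rack 1; 2U remain.
Put 3U in rack 2; 21U remain.
Put 15U in rack 2; 6U remain.
Put 17U in rack 3; 7U remain.
Put 4U in rack 2; 2U remain.
Put 16U in rack 4; 8U remain.
Put 3U in rack 3; 4U remain.
Put 16U in rack 5; 8U remain.
Put 6U in rack 4; 2U remain.
Put 14U in rack 6; 10U remain.
Put 3U in rack 3; 1U remain.
Put 15U in rack 7; 9U remain.
Put 15U in rack 8; 9U remain.
Put 13U in rack 9; 11U remain.
Put 13U in rack 10; 11U remain.
Put 17U in rack 11; 7U remain.
Final racks: [18,4] [3,15,4] [17,3,3] [16,6] [16] [14] [15] [15] [13] [13] [17].

11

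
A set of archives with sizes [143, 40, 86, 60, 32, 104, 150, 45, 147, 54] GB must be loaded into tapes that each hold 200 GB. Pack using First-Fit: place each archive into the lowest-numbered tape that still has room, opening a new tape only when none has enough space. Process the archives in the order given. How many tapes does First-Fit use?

6

Put 143 GB in tape 1; 57 GB remain.
Put 40 GB in tape 1; 17 GB remain.
Put 86 GB in tape 2; 114 GB remain.
Put 60 GB in tape 2; 54 GB remain.
Put 32 GB in tape 2; 22 GB remain.
Put 104 GB in tape 3; 96 GB remain.
Put 150 GB in tape 4; 50 GB remain.
Put 45 GB in tape 3; 51 GB remain.
Put 147 GB in tape 5; 53 GB remain.
Put 54 GB in tape 6; 146 GB remain.
Final tapes: [143,40] [86,60,32] [104,45] [150] [147] [54].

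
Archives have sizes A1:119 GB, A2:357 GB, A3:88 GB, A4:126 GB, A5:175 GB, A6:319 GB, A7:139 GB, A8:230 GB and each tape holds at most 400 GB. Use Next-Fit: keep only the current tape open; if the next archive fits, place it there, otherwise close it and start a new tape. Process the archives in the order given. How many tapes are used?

5

tape 1: place A1 (119 GB), 281 GB left
tape 2: place A2 (357 GB), 43 GB left
tape 3: place A3 (88 GB), 312 GB left
tape 3: place A4 (126 GB), 186 GB left
tape 3: place A5 (175 GB), 11 GB left
tape 4: place A6 (319 GB), 81 GB left
tape 5: place A7 (139 GB), 261 GB left
tape 5: place A8 (230 GB), 31 GB left
Final tapes: [119] [357] [88,126,175] [319] [139,230].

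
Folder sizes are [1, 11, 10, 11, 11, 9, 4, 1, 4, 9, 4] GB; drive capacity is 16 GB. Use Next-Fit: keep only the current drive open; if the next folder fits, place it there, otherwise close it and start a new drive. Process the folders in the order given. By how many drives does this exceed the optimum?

Next-Fit: [1,11] [10] [11] [11] [9,4,1] [4,9] [4] → 7 drives.
6 folders exceed 8 GB (half the capacity), and no two of those can share a drive, so at least 6 drives are needed.
An optimal packing achieves that bound: [11,4,1] [11,4,1] [11,4] [10] [9] [9] → 6 drives.
Excess: 7 − 6 = 1.

1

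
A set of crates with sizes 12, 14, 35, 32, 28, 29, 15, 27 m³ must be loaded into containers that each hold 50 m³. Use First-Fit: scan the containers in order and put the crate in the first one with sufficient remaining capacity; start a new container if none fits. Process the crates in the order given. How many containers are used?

6

12 m³ → container 1 (remaining 38 m³)
14 m³ → container 1 (remaining 24 m³)
35 m³ → container 2 (remaining 15 m³)
32 m³ → container 3 (remaining 18 m³)
28 m³ → container 4 (remaining 22 m³)
29 m³ → container 5 (remaining 21 m³)
15 m³ → container 1 (remaining 9 m³)
27 m³ → container 6 (remaining 23 m³)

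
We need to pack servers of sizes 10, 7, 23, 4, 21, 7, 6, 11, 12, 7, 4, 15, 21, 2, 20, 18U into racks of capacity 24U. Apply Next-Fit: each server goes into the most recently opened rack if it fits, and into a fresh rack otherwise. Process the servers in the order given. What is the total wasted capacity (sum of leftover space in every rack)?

10U → rack 1 (remaining 14U)
7U → rack 1 (remaining 7U)
23U → rack 2 (remaining 1U)
4U → rack 3 (remaining 20U)
21U → rack 4 (remaining 3U)
7U → rack 5 (remaining 17U)
6U → rack 5 (remaining 11U)
11U → rack 5 (remaining 0U)
12U → rack 6 (remaining 12U)
7U → rack 6 (remaining 5U)
4U → rack 6 (remaining 1U)
15U → rack 7 (remaining 9U)
21U → rack 8 (remaining 3U)
2U → rack 8 (remaining 1U)
20U → rack 9 (remaining 4U)
18U → rack 10 (remaining 6U)
10 racks × 24U = 240U; used 188U; unused 52U.

52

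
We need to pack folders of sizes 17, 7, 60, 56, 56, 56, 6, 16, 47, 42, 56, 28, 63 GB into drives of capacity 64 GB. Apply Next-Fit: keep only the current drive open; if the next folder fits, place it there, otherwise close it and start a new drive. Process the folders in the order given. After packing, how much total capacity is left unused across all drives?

130

Put 17 GB in drive 1; 47 GB remain.
Put 7 GB in drive 1; 40 GB remain.
Put 60 GB in drive 2; 4 GB remain.
Put 56 GB in drive 3; 8 GB remain.
Put 56 GB in drive 4; 8 GB remain.
Put 56 GB in drive 5; 8 GB remain.
Put 6 GB in drive 5; 2 GB remain.
Put 16 GB in drive 6; 48 GB remain.
Put 47 GB in drive 6; 1 GB remain.
Put 42 GB in drive 7; 22 GB remain.
Put 56 GB in drive 8; 8 GB remain.
Put 28 GB in drive 9; 36 GB remain.
Put 63 GB in drive 10; 1 GB remain.
10 drives × 64 GB = 640 GB; used 510 GB; unused 130 GB.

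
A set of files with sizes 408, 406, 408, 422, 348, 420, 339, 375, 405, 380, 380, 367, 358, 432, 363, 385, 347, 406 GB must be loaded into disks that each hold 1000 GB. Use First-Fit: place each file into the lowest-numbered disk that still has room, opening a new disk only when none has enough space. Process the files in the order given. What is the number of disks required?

408 GB → disk 1 (remaining 592 GB)
406 GB → disk 1 (remaining 186 GB)
408 GB → disk 2 (remaining 592 GB)
422 GB → disk 2 (remaining 170 GB)
348 GB → disk 3 (remaining 652 GB)
420 GB → disk 3 (remaining 232 GB)
339 GB → disk 4 (remaining 661 GB)
375 GB → disk 4 (remaining 286 GB)
405 GB → disk 5 (remaining 595 GB)
380 GB → disk 5 (remaining 215 GB)
380 GB → disk 6 (remaining 620 GB)
367 GB → disk 6 (remaining 253 GB)
358 GB → disk 7 (remaining 642 GB)
432 GB → disk 7 (remaining 210 GB)
363 GB → disk 8 (remaining 637 GB)
385 GB → disk 8 (remaining 252 GB)
347 GB → disk 9 (remaining 653 GB)
406 GB → disk 9 (remaining 247 GB)
Final disks: [408,406] [408,422] [348,420] [339,375] [405,380] [380,367] [358,432] [363,385] [347,406].

9 disks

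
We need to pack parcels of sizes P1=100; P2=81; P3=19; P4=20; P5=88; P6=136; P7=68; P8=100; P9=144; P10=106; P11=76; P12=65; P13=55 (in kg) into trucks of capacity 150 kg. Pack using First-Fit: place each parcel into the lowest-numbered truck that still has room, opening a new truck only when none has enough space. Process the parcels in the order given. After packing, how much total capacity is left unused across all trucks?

truck 1: place P1 (100 kg), 50 kg left
truck 2: place P2 (81 kg), 69 kg left
truck 1: place P3 (19 kg), 31 kg left
truck 1: place P4 (20 kg), 11 kg left
truck 3: place P5 (88 kg), 62 kg left
truck 4: place P6 (136 kg), 14 kg left
truck 2: place P7 (68 kg), 1 kg left
truck 5: place P8 (100 kg), 50 kg left
truck 6: place P9 (144 kg), 6 kg left
truck 7: place P10 (106 kg), 44 kg left
truck 8: place P11 (76 kg), 74 kg left
truck 8: place P12 (65 kg), 9 kg left
truck 3: place P13 (55 kg), 7 kg left
8 trucks × 150 kg = 1200 kg; used 1058 kg; unused 142 kg.

142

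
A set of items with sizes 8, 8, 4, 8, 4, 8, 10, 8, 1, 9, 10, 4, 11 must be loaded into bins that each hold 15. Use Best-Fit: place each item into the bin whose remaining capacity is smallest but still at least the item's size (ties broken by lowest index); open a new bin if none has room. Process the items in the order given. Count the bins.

9 bins

bin 1: place 8, 7 left
bin 2: place 8, 7 left
bin 1: place 4, 3 left
bin 3: place 8, 7 left
bin 2: place 4, 3 left
bin 4: place 8, 7 left
bin 5: place 10, 5 left
bin 6: place 8, 7 left
bin 1: place 1, 2 left
bin 7: place 9, 6 left
bin 8: place 10, 5 left
bin 5: place 4, 1 left
bin 9: place 11, 4 left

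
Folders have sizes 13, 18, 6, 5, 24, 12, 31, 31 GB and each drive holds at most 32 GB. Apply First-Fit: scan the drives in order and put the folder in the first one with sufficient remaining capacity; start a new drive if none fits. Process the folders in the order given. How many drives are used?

5

drive 1: place 13 GB, 19 GB left
drive 1: place 18 GB, 1 GB left
drive 2: place 6 GB, 26 GB left
drive 2: place 5 GB, 21 GB left
drive 3: place 24 GB, 8 GB left
drive 2: place 12 GB, 9 GB left
drive 4: place 31 GB, 1 GB left
drive 5: place 31 GB, 1 GB left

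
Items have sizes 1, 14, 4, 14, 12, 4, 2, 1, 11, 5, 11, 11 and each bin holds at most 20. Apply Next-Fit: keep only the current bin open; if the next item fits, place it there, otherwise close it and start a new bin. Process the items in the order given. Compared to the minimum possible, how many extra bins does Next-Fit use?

Next-Fit: [1,14,4] [14] [12,4,2,1] [11,5] [11] [11] → 6 bins.
6 items exceed 10 (half the capacity), and no two of those can share a bin, so at least 6 bins are needed.
So 6 is already optimal.

0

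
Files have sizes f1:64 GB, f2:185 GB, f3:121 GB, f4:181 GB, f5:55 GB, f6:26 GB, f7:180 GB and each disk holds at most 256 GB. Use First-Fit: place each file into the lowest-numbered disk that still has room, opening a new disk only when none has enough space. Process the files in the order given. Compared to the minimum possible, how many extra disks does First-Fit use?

0

First-Fit: [64,185] [121,55,26] [181] [180] → 4 disks.
Total size 812 GB; any packing needs at least ⌈812/256⌉ = 4 disks.
So 4 is already optimal.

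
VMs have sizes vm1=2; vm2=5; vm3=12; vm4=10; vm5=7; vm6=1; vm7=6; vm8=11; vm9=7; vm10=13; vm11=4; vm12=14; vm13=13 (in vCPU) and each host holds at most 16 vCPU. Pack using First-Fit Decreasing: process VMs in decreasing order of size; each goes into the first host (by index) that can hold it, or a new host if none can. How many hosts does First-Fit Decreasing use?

7 hosts

Sorted descending: 14, 13, 13, 12, 11, 10, 7, 7, 6, 5, 4, 2, 1.
Put 14 vCPU in host 1; 2 vCPU remain.
Put 13 vCPU in host 2; 3 vCPU remain.
Put 13 vCPU in host 3; 3 vCPU remain.
Put 12 vCPU in host 4; 4 vCPU remain.
Put 11 vCPU in host 5; 5 vCPU remain.
Put 10 vCPU in host 6; 6 vCPU remain.
Put 7 vCPU in host 7; 9 vCPU remain.
Put 7 vCPU in host 7; 2 vCPU remain.
Put 6 vCPU in host 6; 0 vCPU remain.
Put 5 vCPU in host 5; 0 vCPU remain.
Put 4 vCPU in host 4; 0 vCPU remain.
Put 2 vCPU in host 1; 0 vCPU remain.
Put 1 vCPU in host 2; 2 vCPU remain.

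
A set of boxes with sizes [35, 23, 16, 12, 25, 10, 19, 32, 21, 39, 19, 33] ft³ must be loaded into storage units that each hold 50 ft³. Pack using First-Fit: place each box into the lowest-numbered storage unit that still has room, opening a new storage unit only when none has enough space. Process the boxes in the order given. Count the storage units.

7

Put 35 ft³ in storage unit 1; 15 ft³ remain.
Put 23 ft³ in storage unit 2; 27 ft³ remain.
Put 16 ft³ in storage unit 2; 11 ft³ remain.
Put 12 ft³ in storage unit 1; 3 ft³ remain.
Put 25 ft³ in storage unit 3; 25 ft³ remain.
Put 10 ft³ in storage unit 2; 1 ft³ remain.
Put 19 ft³ in storage unit 3; 6 ft³ remain.
Put 32 ft³ in storage unit 4; 18 ft³ remain.
Put 21 ft³ in storage unit 5; 29 ft³ remain.
Put 39 ft³ in storage unit 6; 11 ft³ remain.
Put 19 ft³ in storage unit 5; 10 ft³ remain.
Put 33 ft³ in storage unit 7; 17 ft³ remain.
Final storage units: [35,12] [23,16,10] [25,19] [32] [21,19] [39] [33].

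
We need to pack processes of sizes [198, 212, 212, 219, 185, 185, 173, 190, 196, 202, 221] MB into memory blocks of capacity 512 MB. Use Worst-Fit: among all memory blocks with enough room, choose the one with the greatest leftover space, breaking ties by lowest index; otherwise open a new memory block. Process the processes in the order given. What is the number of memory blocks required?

memory block 1: place 198 MB, 314 MB left
memory block 1: place 212 MB, 102 MB left
memory block 2: place 212 MB, 300 MB left
memory block 2: place 219 MB, 81 MB left
memory block 3: place 185 MB, 327 MB left
memory block 3: place 185 MB, 142 MB left
memory block 4: place 173 MB, 339 MB left
memory block 4: place 190 MB, 149 MB left
memory block 5: place 196 MB, 316 MB left
memory block 5: place 202 MB, 114 MB left
memory block 6: place 221 MB, 291 MB left

6 memory blocks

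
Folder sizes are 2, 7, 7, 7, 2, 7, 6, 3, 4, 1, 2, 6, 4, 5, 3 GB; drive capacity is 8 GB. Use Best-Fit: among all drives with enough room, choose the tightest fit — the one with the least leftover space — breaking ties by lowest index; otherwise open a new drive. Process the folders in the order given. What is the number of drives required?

2 GB → drive 1 (remaining 6 GB)
7 GB → drive 2 (remaining 1 GB)
7 GB → drive 3 (remaining 1 GB)
7 GB → drive 4 (remaining 1 GB)
2 GB → drive 1 (remaining 4 GB)
7 GB → drive 5 (remaining 1 GB)
6 GB → drive 6 (remaining 2 GB)
3 GB → drive 1 (remaining 1 GB)
4 GB → drive 7 (remaining 4 GB)
1 GB → drive 1 (remaining 0 GB)
2 GB → drive 6 (remaining 0 GB)
6 GB → drive 8 (remaining 2 GB)
4 GB → drive 7 (remaining 0 GB)
5 GB → drive 9 (remaining 3 GB)
3 GB → drive 9 (remaining 0 GB)
Final drives: [2,2,3,1] [7] [7] [7] [7] [6,2] [4,4] [6] [5,3].

9 drives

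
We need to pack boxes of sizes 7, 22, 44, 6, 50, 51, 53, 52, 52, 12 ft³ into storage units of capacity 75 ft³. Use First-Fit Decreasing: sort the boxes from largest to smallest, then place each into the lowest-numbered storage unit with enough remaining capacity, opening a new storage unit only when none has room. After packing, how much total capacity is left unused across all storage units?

101

Sorted descending: 53, 52, 52, 51, 50, 44, 22, 12, 7, 6.
storage unit 1: place 53 ft³, 22 ft³ left
storage unit 2: place 52 ft³, 23 ft³ left
storage unit 3: place 52 ft³, 23 ft³ left
storage unit 4: place 51 ft³, 24 ft³ left
storage unit 5: place 50 ft³, 25 ft³ left
storage unit 6: place 44 ft³, 31 ft³ left
storage unit 1: place 22 ft³, 0 ft³ left
storage unit 2: place 12 ft³, 11 ft³ left
storage unit 2: place 7 ft³, 4 ft³ left
storage unit 3: place 6 ft³, 17 ft³ left
6 storage units × 75 ft³ = 450 ft³; used 349 ft³; unused 101 ft³.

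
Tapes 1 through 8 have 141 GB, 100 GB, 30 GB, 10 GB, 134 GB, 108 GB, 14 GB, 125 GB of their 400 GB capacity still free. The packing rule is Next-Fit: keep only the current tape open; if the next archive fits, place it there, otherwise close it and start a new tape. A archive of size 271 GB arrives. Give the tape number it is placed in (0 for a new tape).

Next-Fit only looks at tape 8, which has 125 GB free.
271 GB does not fit, so a new tape is opened.

0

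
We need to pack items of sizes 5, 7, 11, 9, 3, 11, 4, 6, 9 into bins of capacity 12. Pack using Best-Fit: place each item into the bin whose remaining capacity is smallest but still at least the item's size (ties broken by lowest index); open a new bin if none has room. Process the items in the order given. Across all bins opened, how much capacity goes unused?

7

5 → bin 1 (remaining 7)
7 → bin 1 (remaining 0)
11 → bin 2 (remaining 1)
9 → bin 3 (remaining 3)
3 → bin 3 (remaining 0)
11 → bin 4 (remaining 1)
4 → bin 5 (remaining 8)
6 → bin 5 (remaining 2)
9 → bin 6 (remaining 3)
6 bins × 12 = 72; used 65; unused 7.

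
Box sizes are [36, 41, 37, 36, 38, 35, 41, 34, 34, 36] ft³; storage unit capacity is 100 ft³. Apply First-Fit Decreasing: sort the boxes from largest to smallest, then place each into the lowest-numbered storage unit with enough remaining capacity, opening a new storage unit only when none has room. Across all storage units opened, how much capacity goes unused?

132

Sorted descending: 41, 41, 38, 37, 36, 36, 36, 35, 34, 34.
41 ft³ → storage unit 1 (remaining 59 ft³)
41 ft³ → storage unit 1 (remaining 18 ft³)
38 ft³ → storage unit 2 (remaining 62 ft³)
37 ft³ → storage unit 2 (remaining 25 ft³)
36 ft³ → storage unit 3 (remaining 64 ft³)
36 ft³ → storage unit 3 (remaining 28 ft³)
36 ft³ → storage unit 4 (remaining 64 ft³)
35 ft³ → storage unit 4 (remaining 29 ft³)
34 ft³ → storage unit 5 (remaining 66 ft³)
34 ft³ → storage unit 5 (remaining 32 ft³)
5 storage units × 100 ft³ = 500 ft³; used 368 ft³; unused 132 ft³.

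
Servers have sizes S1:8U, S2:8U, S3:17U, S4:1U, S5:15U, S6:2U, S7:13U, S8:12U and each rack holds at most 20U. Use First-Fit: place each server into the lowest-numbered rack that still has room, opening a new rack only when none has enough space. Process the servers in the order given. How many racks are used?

S1 (8U) → rack 1 (remaining 12U)
S2 (8U) → rack 1 (remaining 4U)
S3 (17U) → rack 2 (remaining 3U)
S4 (1U) → rack 1 (remaining 3U)
S5 (15U) → rack 3 (remaining 5U)
S6 (2U) → rack 1 (remaining 1U)
S7 (13U) → rack 4 (remaining 7U)
S8 (12U) → rack 5 (remaining 8U)
Final racks: [8,8,1,2] [17] [15] [13] [12].

5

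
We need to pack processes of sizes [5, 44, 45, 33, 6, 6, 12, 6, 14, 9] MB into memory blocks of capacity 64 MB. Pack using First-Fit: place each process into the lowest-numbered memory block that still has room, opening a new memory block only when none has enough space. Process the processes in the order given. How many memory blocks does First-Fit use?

memory block 1: place 5 MB, 59 MB left
memory block 1: place 44 MB, 15 MB left
memory block 2: place 45 MB, 19 MB left
memory block 3: place 33 MB, 31 MB left
memory block 1: place 6 MB, 9 MB left
memory block 1: place 6 MB, 3 MB left
memory block 2: place 12 MB, 7 MB left
memory block 2: place 6 MB, 1 MB left
memory block 3: place 14 MB, 17 MB left
memory block 3: place 9 MB, 8 MB left

3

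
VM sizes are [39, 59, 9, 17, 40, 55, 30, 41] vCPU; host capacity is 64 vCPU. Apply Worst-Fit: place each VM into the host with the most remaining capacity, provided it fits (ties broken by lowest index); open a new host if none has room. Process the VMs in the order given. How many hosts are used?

6 hosts

39 vCPU → host 1 (remaining 25 vCPU)
59 vCPU → host 2 (remaining 5 vCPU)
9 vCPU → host 1 (remaining 16 vCPU)
17 vCPU → host 3 (remaining 47 vCPU)
40 vCPU → host 3 (remaining 7 vCPU)
55 vCPU → host 4 (remaining 9 vCPU)
30 vCPU → host 5 (remaining 34 vCPU)
41 vCPU → host 6 (remaining 23 vCPU)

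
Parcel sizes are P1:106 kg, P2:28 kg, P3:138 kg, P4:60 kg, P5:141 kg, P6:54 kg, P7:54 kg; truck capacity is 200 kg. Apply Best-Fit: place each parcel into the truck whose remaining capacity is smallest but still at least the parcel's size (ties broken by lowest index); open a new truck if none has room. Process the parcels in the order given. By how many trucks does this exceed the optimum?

0

Best-Fit: [106,28,54] [138,60] [141,54] → 3 trucks.
Total size 581 kg; any packing needs at least ⌈581/200⌉ = 3 trucks.
So 3 is already optimal.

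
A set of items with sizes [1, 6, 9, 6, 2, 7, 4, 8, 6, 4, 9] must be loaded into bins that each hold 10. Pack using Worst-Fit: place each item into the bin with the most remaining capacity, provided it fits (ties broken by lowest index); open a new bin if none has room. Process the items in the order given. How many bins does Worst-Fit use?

1 → bin 1 (remaining 9)
6 → bin 1 (remaining 3)
9 → bin 2 (remaining 1)
6 → bin 3 (remaining 4)
2 → bin 3 (remaining 2)
7 → bin 4 (remaining 3)
4 → bin 5 (remaining 6)
8 → bin 6 (remaining 2)
6 → bin 5 (remaining 0)
4 → bin 7 (remaining 6)
9 → bin 8 (remaining 1)
Final bins: [1,6] [9] [6,2] [7] [4,6] [8] [4] [9].

8 bins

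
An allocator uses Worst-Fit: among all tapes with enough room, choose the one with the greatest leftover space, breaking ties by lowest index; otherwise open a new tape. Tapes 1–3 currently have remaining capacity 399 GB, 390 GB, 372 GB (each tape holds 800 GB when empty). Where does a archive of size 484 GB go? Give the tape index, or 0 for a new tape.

No tape has ≥ 484 GB free, so a new tape is opened.

0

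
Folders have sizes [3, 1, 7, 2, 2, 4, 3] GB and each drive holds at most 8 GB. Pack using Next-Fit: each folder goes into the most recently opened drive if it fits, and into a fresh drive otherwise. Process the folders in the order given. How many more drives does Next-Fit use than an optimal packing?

Next-Fit: [3,1] [7] [2,2,4] [3] → 4 drives.
Total size 22 GB; any packing needs at least ⌈22/8⌉ = 3 drives.
An optimal packing achieves that bound: [7,1] [4,3] [3,2,2] → 3 drives.
Excess: 4 − 3 = 1.

1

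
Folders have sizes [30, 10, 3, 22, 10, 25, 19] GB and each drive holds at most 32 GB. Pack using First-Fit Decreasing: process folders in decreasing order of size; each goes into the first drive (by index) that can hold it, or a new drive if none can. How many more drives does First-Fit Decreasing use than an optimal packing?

First-Fit Decreasing: [30] [25,3] [22,10] [19,10] → 4 drives.
Total size 119 GB; any packing needs at least ⌈119/32⌉ = 4 drives.
So 4 is already optimal.

0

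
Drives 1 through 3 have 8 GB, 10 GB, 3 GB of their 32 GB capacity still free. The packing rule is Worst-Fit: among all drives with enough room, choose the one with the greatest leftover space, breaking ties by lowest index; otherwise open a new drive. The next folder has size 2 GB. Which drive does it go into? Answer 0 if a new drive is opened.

Drives with room: drive 1 (8 GB), drive 2 (10 GB), drive 3 (3 GB).
Most room is drive 2 with 10 GB free.

2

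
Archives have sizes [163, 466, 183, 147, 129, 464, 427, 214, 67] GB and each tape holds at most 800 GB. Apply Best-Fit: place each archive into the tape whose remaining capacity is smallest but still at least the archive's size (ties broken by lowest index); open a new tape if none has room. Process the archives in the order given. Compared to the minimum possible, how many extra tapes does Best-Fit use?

Best-Fit: [163,466,147] [183,129,464] [427,214,67] → 3 tapes.
Total size 2260 GB; any packing needs at least ⌈2260/800⌉ = 3 tapes.
So 3 is already optimal.

0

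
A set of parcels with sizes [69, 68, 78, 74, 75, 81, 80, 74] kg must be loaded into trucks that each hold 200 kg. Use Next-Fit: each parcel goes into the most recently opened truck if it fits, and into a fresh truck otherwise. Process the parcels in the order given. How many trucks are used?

Put 69 kg in truck 1; 131 kg remain.
Put 68 kg in truck 1; 63 kg remain.
Put 78 kg in truck 2; 122 kg remain.
Put 74 kg in truck 2; 48 kg remain.
Put 75 kg in truck 3; 125 kg remain.
Put 81 kg in truck 3; 44 kg remain.
Put 80 kg in truck 4; 120 kg remain.
Put 74 kg in truck 4; 46 kg remain.
Final trucks: [69,68] [78,74] [75,81] [80,74].

4 trucks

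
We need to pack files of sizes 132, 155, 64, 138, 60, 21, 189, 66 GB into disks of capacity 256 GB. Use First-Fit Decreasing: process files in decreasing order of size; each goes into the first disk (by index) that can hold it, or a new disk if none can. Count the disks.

Sorted descending: 189, 155, 138, 132, 66, 64, 60, 21.
Put 189 GB in disk 1; 67 GB remain.
Put 155 GB in disk 2; 101 GB remain.
Put 138 GB in disk 3; 118 GB remain.
Put 132 GB in disk 4; 124 GB remain.
Put 66 GB in disk 1; 1 GB remain.
Put 64 GB in disk 2; 37 GB remain.
Put 60 GB in disk 3; 58 GB remain.
Put 21 GB in disk 2; 16 GB remain.
Final disks: [189,66] [155,64,21] [138,60] [132].

4 disks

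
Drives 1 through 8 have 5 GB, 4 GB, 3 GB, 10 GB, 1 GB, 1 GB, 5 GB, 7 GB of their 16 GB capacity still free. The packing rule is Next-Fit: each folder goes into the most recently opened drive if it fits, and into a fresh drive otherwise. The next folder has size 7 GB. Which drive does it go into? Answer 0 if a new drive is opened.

8

Next-Fit only looks at drive 8, which has 7 GB free.
7 GB fits there.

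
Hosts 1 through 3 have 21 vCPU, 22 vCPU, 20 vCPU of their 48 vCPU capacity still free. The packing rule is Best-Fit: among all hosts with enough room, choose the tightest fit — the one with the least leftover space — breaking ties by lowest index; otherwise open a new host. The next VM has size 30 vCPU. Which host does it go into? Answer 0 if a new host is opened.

0

No host has ≥ 30 vCPU free, so a new host is opened.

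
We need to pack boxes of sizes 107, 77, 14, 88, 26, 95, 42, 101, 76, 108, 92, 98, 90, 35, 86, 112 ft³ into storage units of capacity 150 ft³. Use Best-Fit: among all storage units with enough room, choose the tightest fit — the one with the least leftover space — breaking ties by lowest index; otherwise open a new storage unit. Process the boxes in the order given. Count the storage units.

12 storage units

storage unit 1: place 107 ft³, 43 ft³ left
storage unit 2: place 77 ft³, 73 ft³ left
storage unit 1: place 14 ft³, 29 ft³ left
storage unit 3: place 88 ft³, 62 ft³ left
storage unit 1: place 26 ft³, 3 ft³ left
storage unit 4: place 95 ft³, 55 ft³ left
storage unit 4: place 42 ft³, 13 ft³ left
storage unit 5: place 101 ft³, 49 ft³ left
storage unit 6: place 76 ft³, 74 ft³ left
storage unit 7: place 108 ft³, 42 ft³ left
storage unit 8: place 92 ft³, 58 ft³ left
storage unit 9: place 98 ft³, 52 ft³ left
storage unit 10: place 90 ft³, 60 ft³ left
storage unit 7: place 35 ft³, 7 ft³ left
storage unit 11: place 86 ft³, 64 ft³ left
storage unit 12: place 112 ft³, 38 ft³ left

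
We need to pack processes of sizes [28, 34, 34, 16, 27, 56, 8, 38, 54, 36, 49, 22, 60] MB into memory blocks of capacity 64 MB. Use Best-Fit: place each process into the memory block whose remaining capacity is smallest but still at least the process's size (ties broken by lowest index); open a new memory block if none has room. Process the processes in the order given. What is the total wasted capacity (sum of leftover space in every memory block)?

memory block 1: place 28 MB, 36 MB left
memory block 1: place 34 MB, 2 MB left
memory block 2: place 34 MB, 30 MB left
memory block 2: place 16 MB, 14 MB left
memory block 3: place 27 MB, 37 MB left
memory block 4: place 56 MB, 8 MB left
memory block 4: place 8 MB, 0 MB left
memory block 5: place 38 MB, 26 MB left
memory block 6: place 54 MB, 10 MB left
memory block 3: place 36 MB, 1 MB left
memory block 7: place 49 MB, 15 MB left
memory block 5: place 22 MB, 4 MB left
memory block 8: place 60 MB, 4 MB left
8 memory blocks × 64 MB = 512 MB; used 462 MB; unused 50 MB.

50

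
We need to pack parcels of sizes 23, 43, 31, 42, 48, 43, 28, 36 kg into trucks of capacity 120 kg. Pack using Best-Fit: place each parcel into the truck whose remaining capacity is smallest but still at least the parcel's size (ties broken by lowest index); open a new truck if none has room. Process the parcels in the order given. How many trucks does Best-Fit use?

truck 1: place 23 kg, 97 kg left
truck 1: place 43 kg, 54 kg left
truck 1: place 31 kg, 23 kg left
truck 2: place 42 kg, 78 kg left
truck 2: place 48 kg, 30 kg left
truck 3: place 43 kg, 77 kg left
truck 2: place 28 kg, 2 kg left
truck 3: place 36 kg, 41 kg left

3 trucks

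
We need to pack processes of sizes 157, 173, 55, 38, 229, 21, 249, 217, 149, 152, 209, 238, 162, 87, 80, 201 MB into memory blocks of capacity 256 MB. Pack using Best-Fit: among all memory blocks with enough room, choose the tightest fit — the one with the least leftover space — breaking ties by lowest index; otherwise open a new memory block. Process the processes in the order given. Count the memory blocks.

memory block 1: place 157 MB, 99 MB left
memory block 2: place 173 MB, 83 MB left
memory block 2: place 55 MB, 28 MB left
memory block 1: place 38 MB, 61 MB left
memory block 3: place 229 MB, 27 MB left
memory block 3: place 21 MB, 6 MB left
memory block 4: place 249 MB, 7 MB left
memory block 5: place 217 MB, 39 MB left
memory block 6: place 149 MB, 107 MB left
memory block 7: place 152 MB, 104 MB left
memory block 8: place 209 MB, 47 MB left
memory block 9: place 238 MB, 18 MB left
memory block 10: place 162 MB, 94 MB left
memory block 10: place 87 MB, 7 MB left
memory block 7: place 80 MB, 24 MB left
memory block 11: place 201 MB, 55 MB left
Final memory blocks: [157,38] [173,55] [229,21] [249] [217] [149] [152,80] [209] [238] [162,87] [201].

11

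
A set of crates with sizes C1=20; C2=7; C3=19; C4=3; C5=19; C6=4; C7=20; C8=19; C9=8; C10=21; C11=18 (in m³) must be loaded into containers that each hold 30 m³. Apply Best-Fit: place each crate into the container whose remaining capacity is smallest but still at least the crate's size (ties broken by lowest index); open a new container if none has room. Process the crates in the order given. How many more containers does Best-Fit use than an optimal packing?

0

Best-Fit: [20,7,3] [19,4] [19] [20,8] [19] [21] [18] → 7 containers.
7 crates exceed 15 m³ (half the capacity), and no two of those can share a container, so at least 7 containers are needed.
So 7 is already optimal.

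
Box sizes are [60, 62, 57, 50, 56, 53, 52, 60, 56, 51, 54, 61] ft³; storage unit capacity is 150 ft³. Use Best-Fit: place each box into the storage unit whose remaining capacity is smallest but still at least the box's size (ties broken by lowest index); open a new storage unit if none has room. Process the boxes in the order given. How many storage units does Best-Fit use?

Put 60 ft³ in storage unit 1; 90 ft³ remain.
Put 62 ft³ in storage unit 1; 28 ft³ remain.
Put 57 ft³ in storage unit 2; 93 ft³ remain.
Put 50 ft³ in storage unit 2; 43 ft³ remain.
Put 56 ft³ in storage unit 3; 94 ft³ remain.
Put 53 ft³ in storage unit 3; 41 ft³ remain.
Put 52 ft³ in storage unit 4; 98 ft³ remain.
Put 60 ft³ in storage unit 4; 38 ft³ remain.
Put 56 ft³ in storage unit 5; 94 ft³ remain.
Put 51 ft³ in storage unit 5; 43 ft³ remain.
Put 54 ft³ in storage unit 6; 96 ft³ remain.
Put 61 ft³ in storage unit 6; 35 ft³ remain.

6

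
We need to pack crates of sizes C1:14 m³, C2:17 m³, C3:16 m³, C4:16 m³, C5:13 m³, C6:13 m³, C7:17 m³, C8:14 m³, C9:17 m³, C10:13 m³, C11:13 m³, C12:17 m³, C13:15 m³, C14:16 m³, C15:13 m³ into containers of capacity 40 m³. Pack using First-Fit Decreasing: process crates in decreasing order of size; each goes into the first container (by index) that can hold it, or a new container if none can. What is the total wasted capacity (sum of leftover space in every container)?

Sorted descending: 17, 17, 17, 17, 16, 16, 16, 15, 14, 14, 13, 13, 13, 13, 13.
Put 17 m³ in container 1; 23 m³ remain.
Put 17 m³ in container 1; 6 m³ remain.
Put 17 m³ in container 2; 23 m³ remain.
Put 17 m³ in container 2; 6 m³ remain.
Put 16 m³ in container 3; 24 m³ remain.
Put 16 m³ in container 3; 8 m³ remain.
Put 16 m³ in container 4; 24 m³ remain.
Put 15 m³ in container 4; 9 m³ remain.
Put 14 m³ in container 5; 26 m³ remain.
Put 14 m³ in container 5; 12 m³ remain.
Put 13 m³ in container 6; 27 m³ remain.
Put 13 m³ in container 6; 14 m³ remain.
Put 13 m³ in container 6; 1 m³ remain.
Put 13 m³ in container 7; 27 m³ remain.
Put 13 m³ in container 7; 14 m³ remain.
7 containers × 40 m³ = 280 m³; used 224 m³; unused 56 m³.

56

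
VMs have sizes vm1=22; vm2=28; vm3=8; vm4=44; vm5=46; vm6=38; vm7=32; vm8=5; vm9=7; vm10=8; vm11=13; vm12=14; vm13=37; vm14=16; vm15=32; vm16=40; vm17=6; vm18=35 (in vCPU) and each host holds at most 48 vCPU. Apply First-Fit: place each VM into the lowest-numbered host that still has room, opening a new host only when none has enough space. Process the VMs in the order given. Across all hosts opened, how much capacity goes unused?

Put vm1 (22 vCPU) in host 1; 26 vCPU remain.
Put vm2 (28 vCPU) in host 2; 20 vCPU remain.
Put vm3 (8 vCPU) in host 1; 18 vCPU remain.
Put vm4 (44 vCPU) in host 3; 4 vCPU remain.
Put vm5 (46 vCPU) in host 4; 2 vCPU remain.
Put vm6 (38 vCPU) in host 5; 10 vCPU remain.
Put vm7 (32 vCPU) in host 6; 16 vCPU remain.
Put vm8 (5 vCPU) in host 1; 13 vCPU remain.
Put vm9 (7 vCPU) in host 1; 6 vCPU remain.
Put vm10 (8 vCPU) in host 2; 12 vCPU remain.
Put vm11 (13 vCPU) in host 6; 3 vCPU remain.
Put vm12 (14 vCPU) in host 7; 34 vCPU remain.
Put vm13 (37 vCPU) in host 8; 11 vCPU remain.
Put vm14 (16 vCPU) in host 7; 18 vCPU remain.
Put vm15 (32 vCPU) in host 9; 16 vCPU remain.
Put vm16 (40 vCPU) in host 10; 8 vCPU remain.
Put vm17 (6 vCPU) in host 1; 0 vCPU remain.
Put vm18 (35 vCPU) in host 11; 13 vCPU remain.
11 hosts × 48 vCPU = 528 vCPU; used 431 vCPU; unused 97 vCPU.

97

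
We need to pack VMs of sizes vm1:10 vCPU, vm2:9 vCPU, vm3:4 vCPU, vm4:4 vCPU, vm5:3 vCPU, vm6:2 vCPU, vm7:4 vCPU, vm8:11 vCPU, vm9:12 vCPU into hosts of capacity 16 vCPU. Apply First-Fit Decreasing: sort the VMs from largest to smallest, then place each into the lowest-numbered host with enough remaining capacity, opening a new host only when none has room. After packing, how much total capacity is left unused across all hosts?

5

Sorted descending: 12, 11, 10, 9, 4, 4, 4, 3, 2.
Put 12 vCPU in host 1; 4 vCPU remain.
Put 11 vCPU in host 2; 5 vCPU remain.
Put 10 vCPU in host 3; 6 vCPU remain.
Put 9 vCPU in host 4; 7 vCPU remain.
Put 4 vCPU in host 1; 0 vCPU remain.
Put 4 vCPU in host 2; 1 vCPU remain.
Put 4 vCPU in host 3; 2 vCPU remain.
Put 3 vCPU in host 4; 4 vCPU remain.
Put 2 vCPU in host 3; 0 vCPU remain.
4 hosts × 16 vCPU = 64 vCPU; used 59 vCPU; unused 5 vCPU.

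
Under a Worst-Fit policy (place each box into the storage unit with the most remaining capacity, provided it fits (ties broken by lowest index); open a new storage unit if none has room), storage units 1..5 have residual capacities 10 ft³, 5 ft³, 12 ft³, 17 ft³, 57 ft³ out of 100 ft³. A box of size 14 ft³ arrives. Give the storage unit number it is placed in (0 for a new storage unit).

Storage units with room: storage unit 4 (17 ft³), storage unit 5 (57 ft³).
Most room is storage unit 5 with 57 ft³ free.

5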